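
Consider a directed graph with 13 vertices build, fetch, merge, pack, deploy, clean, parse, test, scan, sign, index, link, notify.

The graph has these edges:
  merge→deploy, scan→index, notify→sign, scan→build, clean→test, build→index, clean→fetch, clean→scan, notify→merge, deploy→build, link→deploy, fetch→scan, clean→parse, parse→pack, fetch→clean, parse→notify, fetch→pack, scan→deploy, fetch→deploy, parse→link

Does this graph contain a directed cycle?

DFS with white/gray/black marking, starting from build:
build gray
  index gray
  index black
build black
fetch gray
  clean gray
    test gray
    test black
    scan gray
      deploy gray
        deploy→build: build black — skip
      deploy black
      scan→index: index black — skip
      scan→build: build black — skip
    scan black
    clean→fetch: fetch is gray → back edge
Back edge found, so a cycle exists: fetch → clean → fetch.

Yes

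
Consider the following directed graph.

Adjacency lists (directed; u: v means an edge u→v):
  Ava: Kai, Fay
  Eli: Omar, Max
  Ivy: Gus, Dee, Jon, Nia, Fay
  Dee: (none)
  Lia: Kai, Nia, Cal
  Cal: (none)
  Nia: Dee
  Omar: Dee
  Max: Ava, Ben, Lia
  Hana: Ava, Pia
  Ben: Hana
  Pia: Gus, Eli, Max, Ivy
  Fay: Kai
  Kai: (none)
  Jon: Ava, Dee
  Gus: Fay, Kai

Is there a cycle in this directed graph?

DFS with white/gray/black marking, starting from Ben:
Ben gray
  Hana gray
    Ava gray
      Kai gray
      Kai black
      Fay gray
        Fay→Kai: Kai black — skip
      Fay black
    Ava black
    Pia gray
      Gus gray
        Gus→Fay: Fay black — skip
        Gus→Kai: Kai black — skip
      Gus black
      Eli gray
        Omar gray
          Dee gray
          Dee black
        Omar black
        Max gray
          Max→Ava: Ava black — skip
          Max→Ben: Ben is gray → back edge
Back edge found, so a cycle exists: Ben → Hana → Pia → Eli → Max → Ben.

Yes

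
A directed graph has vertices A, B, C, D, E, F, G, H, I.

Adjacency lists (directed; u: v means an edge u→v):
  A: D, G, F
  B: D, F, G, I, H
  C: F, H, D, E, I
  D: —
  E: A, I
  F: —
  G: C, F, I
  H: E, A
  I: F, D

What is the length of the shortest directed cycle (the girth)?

For each vertex v, BFS finds the shortest path from v back to v.
The shortest such closed walk is H → A → G → C → H, length 4.

4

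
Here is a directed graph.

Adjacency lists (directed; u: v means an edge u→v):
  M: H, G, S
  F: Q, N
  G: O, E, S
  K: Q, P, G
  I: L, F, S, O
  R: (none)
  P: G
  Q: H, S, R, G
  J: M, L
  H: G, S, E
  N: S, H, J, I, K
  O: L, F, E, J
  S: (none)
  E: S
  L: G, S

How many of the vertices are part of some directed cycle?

A vertex is on a directed cycle iff it belongs to a strongly connected component of size ≥ 2 (or has a self-loop).
The vertices on cycles are {F, G, H, I, J, K, L, M, N, O, P, Q} — 12 in total.

12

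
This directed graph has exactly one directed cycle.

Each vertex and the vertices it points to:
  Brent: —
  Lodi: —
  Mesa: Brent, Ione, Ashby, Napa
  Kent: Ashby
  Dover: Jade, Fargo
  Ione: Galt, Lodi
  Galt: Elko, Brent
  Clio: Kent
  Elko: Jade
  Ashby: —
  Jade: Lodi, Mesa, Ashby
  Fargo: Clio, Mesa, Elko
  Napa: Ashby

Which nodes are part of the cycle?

Elko, Galt, Ione, Jade, Mesa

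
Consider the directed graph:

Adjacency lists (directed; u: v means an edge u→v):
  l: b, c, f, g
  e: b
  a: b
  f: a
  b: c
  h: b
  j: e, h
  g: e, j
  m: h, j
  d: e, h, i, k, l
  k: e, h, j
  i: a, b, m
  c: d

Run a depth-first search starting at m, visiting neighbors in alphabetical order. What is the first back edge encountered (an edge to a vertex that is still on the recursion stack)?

DFS from m (visiting neighbors in alphabetical order); mark gray on enter, black on exit:
m gray
  h gray
    b gray
      c gray
        d gray
          e gray
            e→b: b is gray → back edge
First back edge: e → b.

e->b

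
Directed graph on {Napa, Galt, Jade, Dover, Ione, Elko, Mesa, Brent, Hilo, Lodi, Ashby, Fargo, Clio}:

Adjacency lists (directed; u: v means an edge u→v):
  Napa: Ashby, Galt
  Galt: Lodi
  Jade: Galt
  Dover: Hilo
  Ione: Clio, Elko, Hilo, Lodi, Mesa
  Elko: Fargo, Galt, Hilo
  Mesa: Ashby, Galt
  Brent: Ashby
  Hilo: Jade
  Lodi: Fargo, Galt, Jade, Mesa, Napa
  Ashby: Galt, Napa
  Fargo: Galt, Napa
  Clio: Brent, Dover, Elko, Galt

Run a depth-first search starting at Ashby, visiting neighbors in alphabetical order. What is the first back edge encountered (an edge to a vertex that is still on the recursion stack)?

DFS from Ashby (visiting neighbors in alphabetical order); mark gray on enter, black on exit:
Ashby gray
  Galt gray
    Lodi gray
      Fargo gray
        Fargo→Galt: Galt is gray → back edge
First back edge: Fargo → Galt.

Fargo->Galt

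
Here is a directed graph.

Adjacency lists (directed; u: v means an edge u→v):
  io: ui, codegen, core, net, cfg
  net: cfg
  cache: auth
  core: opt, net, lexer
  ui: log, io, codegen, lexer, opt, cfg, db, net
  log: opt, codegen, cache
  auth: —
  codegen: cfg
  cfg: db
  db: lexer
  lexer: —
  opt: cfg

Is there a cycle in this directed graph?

DFS with white/gray/black marking, starting from net:
net gray
  cfg gray
    db gray
      lexer gray
      lexer black
    db black
  cfg black
net black
io gray
  ui gray
    log gray
      opt gray
        opt→cfg: cfg black — skip
      opt black
      codegen gray
        codegen→cfg: cfg black — skip
      codegen black
      cache gray
        auth gray
        auth black
      cache black
    log black
    ui→io: io is gray → back edge
Back edge found, so a cycle exists: io → ui → io.

Yes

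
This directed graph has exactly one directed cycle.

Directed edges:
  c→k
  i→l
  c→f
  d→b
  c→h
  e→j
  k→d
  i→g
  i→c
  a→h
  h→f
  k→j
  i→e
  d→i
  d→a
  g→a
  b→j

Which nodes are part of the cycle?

c, d, i, k

DFS with gray/black marking from i:
i gray
  e gray
    j gray
    j black
  e black
  c gray
    k gray
      d gray
        a gray
          h gray
            f gray
            f black
          h black
        a black
        d→i: i is gray → back edge
Back edge closes the cycle i → c → k → d → i; its vertices are {c, d, i, k}.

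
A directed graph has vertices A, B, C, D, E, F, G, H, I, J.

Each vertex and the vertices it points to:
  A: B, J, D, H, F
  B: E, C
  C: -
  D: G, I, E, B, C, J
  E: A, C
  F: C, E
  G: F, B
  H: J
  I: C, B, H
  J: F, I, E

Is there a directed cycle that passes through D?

D is on a cycle iff D can reach itself via ≥1 edge.
D → E → A → D — yes.

Yes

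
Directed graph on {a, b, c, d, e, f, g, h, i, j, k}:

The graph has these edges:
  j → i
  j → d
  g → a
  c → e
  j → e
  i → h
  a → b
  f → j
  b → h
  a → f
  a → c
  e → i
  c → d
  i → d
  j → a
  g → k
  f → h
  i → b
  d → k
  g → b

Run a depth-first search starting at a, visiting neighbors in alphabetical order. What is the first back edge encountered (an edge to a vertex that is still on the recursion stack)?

j->a

DFS from a (visiting neighbors in alphabetical order); mark gray on enter, black on exit:
a gray
  b gray
    h gray
    h black
  b black
  c gray
    d gray
      k gray
      k black
    d black
    e gray
      i gray
        i→b: b black — skip
        i→d: d black — skip
        i→h: h black — skip
      i black
    e black
  c black
  f gray
    f→h: h black — skip
    j gray
      j→a: a is gray → back edge
First back edge: j → a.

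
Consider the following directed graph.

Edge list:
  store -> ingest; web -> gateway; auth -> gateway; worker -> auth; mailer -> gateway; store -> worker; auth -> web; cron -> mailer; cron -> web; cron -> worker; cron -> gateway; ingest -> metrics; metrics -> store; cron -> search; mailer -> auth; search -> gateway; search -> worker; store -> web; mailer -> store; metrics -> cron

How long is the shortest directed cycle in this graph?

3

For each vertex v, BFS finds the shortest path from v back to v.
The shortest such closed walk is metrics → store → ingest → metrics, length 3.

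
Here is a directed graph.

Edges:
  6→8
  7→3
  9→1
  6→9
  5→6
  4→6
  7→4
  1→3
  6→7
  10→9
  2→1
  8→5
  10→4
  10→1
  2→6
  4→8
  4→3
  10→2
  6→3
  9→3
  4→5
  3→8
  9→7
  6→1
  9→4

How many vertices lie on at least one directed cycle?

8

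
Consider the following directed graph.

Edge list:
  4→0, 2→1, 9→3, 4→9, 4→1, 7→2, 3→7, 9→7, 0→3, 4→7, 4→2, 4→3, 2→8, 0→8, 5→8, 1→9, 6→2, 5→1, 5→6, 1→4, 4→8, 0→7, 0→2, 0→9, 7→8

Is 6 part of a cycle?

No

6 lies on a cycle iff there is a path from 6 back to itself.
Exploring from 6, it never reaches itself; equivalently, its strongly connected component is a singleton.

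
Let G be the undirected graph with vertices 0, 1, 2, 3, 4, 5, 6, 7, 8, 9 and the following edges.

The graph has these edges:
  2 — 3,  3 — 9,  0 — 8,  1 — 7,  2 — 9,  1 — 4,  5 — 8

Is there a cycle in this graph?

Yes

DFS, tracking each vertex's parent; an edge to a visited non-parent vertex closes a cycle.
Start from 2:
visit 2 (parent –)
  visit 3 (parent 2)
    3–2: parent, skip
    visit 9 (parent 3)
      9–3: parent, skip
      9–2: 2 visited and ≠ parent → cycle
Cycle: 2 – 3 – 9 – 2.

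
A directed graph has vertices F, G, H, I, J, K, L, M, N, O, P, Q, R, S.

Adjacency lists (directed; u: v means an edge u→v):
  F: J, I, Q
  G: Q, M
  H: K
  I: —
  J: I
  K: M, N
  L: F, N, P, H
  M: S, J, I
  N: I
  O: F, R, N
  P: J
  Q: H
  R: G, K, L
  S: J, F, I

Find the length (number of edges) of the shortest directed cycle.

6

For each vertex v, BFS finds the shortest path from v back to v.
The shortest such closed walk is H → K → M → S → F → Q → H, length 6.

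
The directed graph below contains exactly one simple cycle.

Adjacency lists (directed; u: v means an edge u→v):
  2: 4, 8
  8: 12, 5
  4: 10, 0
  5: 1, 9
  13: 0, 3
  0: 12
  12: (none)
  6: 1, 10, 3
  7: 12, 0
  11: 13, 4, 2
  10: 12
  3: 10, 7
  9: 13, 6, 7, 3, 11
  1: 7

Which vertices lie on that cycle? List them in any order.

2, 5, 8, 9, 11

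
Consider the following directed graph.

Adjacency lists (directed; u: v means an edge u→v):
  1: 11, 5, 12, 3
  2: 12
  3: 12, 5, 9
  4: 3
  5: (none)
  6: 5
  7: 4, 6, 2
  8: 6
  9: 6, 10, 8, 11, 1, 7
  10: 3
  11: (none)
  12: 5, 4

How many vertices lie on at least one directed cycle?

8

A vertex is on a directed cycle iff it belongs to a strongly connected component of size ≥ 2 (or has a self-loop).
The vertices on cycles are {1, 2, 3, 4, 7, 9, 10, 12} — 8 in total.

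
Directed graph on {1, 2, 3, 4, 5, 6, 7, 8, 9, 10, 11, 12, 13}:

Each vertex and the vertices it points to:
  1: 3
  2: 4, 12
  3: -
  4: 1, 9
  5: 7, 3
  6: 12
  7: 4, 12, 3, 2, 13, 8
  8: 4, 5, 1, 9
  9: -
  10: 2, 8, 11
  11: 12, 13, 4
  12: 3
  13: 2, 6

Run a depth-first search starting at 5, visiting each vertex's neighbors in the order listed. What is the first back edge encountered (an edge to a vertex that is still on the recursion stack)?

8→5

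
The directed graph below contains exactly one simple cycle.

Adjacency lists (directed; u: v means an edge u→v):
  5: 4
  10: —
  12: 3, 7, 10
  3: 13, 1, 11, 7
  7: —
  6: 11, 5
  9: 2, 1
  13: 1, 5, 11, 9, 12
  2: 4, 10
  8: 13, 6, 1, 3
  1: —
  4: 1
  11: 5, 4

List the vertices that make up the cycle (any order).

3, 12, 13

DFS with gray/black marking from 13:
13 gray
  1 gray
  1 black
  5 gray
    4 gray
      4→1: 1 black — skip
    4 black
  5 black
  11 gray
    11→5: 5 black — skip
    11→4: 4 black — skip
  11 black
  9 gray
    2 gray
      2→4: 4 black — skip
      10 gray
      10 black
    2 black
    9→1: 1 black — skip
  9 black
  12 gray
    3 gray
      3→13: 13 is gray → back edge
Back edge closes the cycle 13 → 12 → 3 → 13; its vertices are {3, 12, 13}.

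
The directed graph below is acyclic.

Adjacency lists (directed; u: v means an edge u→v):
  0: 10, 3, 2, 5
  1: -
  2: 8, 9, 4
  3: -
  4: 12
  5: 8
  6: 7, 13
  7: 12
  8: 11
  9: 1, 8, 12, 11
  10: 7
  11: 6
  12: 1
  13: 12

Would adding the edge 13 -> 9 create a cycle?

Yes

Adding 13→9 creates a cycle iff 9 can already reach 13.
Path from 9: 9 → 11 → 6 → 13.
So 9 → … → 13 → 9 is a cycle.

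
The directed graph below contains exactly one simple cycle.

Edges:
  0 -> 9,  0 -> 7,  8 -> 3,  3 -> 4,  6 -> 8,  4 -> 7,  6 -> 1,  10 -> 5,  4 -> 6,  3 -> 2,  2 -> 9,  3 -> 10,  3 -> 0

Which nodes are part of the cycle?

DFS with gray/black marking from 3:
3 gray
  4 gray
    7 gray
    7 black
    6 gray
      8 gray
        8→3: 3 is gray → back edge
Back edge closes the cycle 3 → 4 → 6 → 8 → 3; its vertices are {3, 4, 6, 8}.

3, 4, 6, 8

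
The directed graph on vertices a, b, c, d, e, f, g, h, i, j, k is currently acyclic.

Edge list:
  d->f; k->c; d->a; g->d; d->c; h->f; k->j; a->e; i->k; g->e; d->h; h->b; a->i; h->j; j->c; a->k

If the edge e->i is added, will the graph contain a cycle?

No

Adding e→i creates a cycle iff i can already reach e.
Explore from i: no path reaches e. The graph stays acyclic.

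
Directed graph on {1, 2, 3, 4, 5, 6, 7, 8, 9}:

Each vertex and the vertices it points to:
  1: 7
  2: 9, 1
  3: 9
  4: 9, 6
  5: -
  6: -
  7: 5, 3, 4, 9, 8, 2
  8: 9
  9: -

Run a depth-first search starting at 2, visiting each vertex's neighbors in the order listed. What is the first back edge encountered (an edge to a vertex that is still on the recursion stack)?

DFS from 2 (visiting each vertex's neighbors in the order listed); mark gray on enter, black on exit:
2 gray
  9 gray
  9 black
  1 gray
    7 gray
      5 gray
      5 black
      3 gray
        3→9: 9 black — skip
      3 black
      4 gray
        4→9: 9 black — skip
        6 gray
        6 black
      4 black
      7→9: 9 black — skip
      8 gray
        8→9: 9 black — skip
      8 black
      7→2: 2 is gray → back edge
First back edge: 7 → 2.

7→2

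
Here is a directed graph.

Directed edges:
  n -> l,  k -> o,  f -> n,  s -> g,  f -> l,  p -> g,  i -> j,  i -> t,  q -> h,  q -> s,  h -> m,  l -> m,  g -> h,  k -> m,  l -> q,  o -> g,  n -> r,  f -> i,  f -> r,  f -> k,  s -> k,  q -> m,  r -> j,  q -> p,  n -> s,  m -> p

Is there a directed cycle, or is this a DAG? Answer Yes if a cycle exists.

DFS with white/gray/black marking, starting from r:
r gray
  j gray
  j black
r black
f gray
  l gray
    q gray
      h gray
        m gray
          p gray
            g gray
              g→h: h is gray → back edge
Back edge found, so a cycle exists: h → m → p → g → h.

Yes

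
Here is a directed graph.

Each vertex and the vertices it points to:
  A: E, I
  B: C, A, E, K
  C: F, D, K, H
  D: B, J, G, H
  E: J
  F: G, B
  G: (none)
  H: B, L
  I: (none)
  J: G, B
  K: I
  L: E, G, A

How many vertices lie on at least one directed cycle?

A vertex is on a directed cycle iff it belongs to a strongly connected component of size ≥ 2 (or has a self-loop).
The vertices on cycles are {A, B, C, D, E, F, H, J, L} — 9 in total.

9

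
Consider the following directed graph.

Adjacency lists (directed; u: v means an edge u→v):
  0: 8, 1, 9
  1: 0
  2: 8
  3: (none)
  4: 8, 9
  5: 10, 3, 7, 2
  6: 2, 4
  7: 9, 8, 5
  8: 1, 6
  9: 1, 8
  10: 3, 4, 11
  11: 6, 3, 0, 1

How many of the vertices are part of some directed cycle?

9

A vertex is on a directed cycle iff it belongs to a strongly connected component of size ≥ 2 (or has a self-loop).
The vertices on cycles are {0, 1, 2, 4, 5, 6, 7, 8, 9} — 9 in total.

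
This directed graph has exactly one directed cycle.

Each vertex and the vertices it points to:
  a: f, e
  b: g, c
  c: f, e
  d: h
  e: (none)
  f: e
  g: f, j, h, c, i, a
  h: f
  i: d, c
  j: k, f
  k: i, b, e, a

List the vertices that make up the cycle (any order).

b, g, j, k

DFS with gray/black marking from k:
k gray
  i gray
    d gray
      h gray
        f gray
          e gray
          e black
        f black
      h black
    d black
    c gray
      c→f: f black — skip
      c→e: e black — skip
    c black
  i black
  b gray
    g gray
      g→f: f black — skip
      j gray
        j→k: k is gray → back edge
Back edge closes the cycle k → b → g → j → k; its vertices are {b, g, j, k}.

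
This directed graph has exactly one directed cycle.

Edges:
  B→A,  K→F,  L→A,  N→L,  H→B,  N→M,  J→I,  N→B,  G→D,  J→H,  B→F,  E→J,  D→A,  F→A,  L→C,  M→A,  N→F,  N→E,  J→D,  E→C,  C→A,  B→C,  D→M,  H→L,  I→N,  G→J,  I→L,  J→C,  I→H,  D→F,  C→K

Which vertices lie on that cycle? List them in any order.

DFS with gray/black marking from J:
J gray
  D gray
    M gray
      A gray
      A black
    M black
    D→A: A black — skip
    F gray
      F→A: A black — skip
    F black
  D black
  H gray
    L gray
      L→A: A black — skip
      C gray
        K gray
          K→F: F black — skip
        K black
        C→A: A black — skip
      C black
    L black
    B gray
      B→C: C black — skip
      B→F: F black — skip
      B→A: A black — skip
    B black
  H black
  I gray
    N gray
      N→F: F black — skip
      E gray
        E→J: J is gray → back edge
Back edge closes the cycle J → I → N → E → J; its vertices are {E, I, J, N}.

E, I, J, N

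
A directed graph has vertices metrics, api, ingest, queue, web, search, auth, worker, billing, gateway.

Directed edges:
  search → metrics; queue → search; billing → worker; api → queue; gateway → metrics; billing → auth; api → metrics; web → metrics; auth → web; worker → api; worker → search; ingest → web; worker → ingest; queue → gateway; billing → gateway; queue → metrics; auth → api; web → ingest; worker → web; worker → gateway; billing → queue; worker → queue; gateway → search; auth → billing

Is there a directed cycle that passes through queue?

No

queue lies on a cycle iff there is a path from queue back to itself.
Exploring from queue, it never reaches itself; equivalently, its strongly connected component is a singleton.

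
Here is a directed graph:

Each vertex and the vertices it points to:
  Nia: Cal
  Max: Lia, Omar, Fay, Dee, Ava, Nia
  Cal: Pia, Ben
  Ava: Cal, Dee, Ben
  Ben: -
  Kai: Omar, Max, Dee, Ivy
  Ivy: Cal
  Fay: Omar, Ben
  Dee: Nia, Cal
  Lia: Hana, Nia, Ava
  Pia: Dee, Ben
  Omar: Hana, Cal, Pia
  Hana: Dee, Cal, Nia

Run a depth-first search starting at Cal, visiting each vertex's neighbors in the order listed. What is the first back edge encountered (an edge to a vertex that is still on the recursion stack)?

DFS from Cal (visiting each vertex's neighbors in the order listed); mark gray on enter, black on exit:
Cal gray
  Pia gray
    Dee gray
      Nia gray
        Nia→Cal: Cal is gray → back edge
First back edge: Nia → Cal.

Nia→Cal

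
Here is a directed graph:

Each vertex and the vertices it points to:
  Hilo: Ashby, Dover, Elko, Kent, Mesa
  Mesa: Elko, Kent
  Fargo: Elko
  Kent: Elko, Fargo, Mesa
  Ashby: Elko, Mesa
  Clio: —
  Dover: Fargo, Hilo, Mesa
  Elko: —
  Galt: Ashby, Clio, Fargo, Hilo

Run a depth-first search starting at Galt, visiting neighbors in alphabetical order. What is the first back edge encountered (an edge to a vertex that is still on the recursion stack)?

Kent→Mesa

DFS from Galt (visiting neighbors in alphabetical order); mark gray on enter, black on exit:
Galt gray
  Ashby gray
    Elko gray
    Elko black
    Mesa gray
      Mesa→Elko: Elko black — skip
      Kent gray
        Kent→Elko: Elko black — skip
        Fargo gray
          Fargo→Elko: Elko black — skip
        Fargo black
        Kent→Mesa: Mesa is gray → back edge
First back edge: Kent → Mesa.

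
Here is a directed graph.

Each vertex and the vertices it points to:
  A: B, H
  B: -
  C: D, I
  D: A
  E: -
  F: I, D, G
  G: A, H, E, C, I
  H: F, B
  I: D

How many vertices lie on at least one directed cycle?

7

A vertex is on a directed cycle iff it belongs to a strongly connected component of size ≥ 2 (or has a self-loop).
The vertices on cycles are {A, C, D, F, G, H, I} — 7 in total.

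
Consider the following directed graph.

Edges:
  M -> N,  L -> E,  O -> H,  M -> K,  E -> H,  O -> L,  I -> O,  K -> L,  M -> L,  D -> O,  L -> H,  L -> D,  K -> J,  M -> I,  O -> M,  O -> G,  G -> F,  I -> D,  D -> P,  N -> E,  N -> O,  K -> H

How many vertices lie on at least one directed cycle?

7

A vertex is on a directed cycle iff it belongs to a strongly connected component of size ≥ 2 (or has a self-loop).
The vertices on cycles are {D, I, K, L, M, N, O} — 7 in total.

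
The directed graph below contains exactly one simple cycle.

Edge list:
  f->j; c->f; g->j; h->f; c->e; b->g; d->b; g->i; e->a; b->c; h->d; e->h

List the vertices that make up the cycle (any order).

DFS with gray/black marking from b:
b gray
  c gray
    e gray
      a gray
      a black
      h gray
        d gray
          d→b: b is gray → back edge
Back edge closes the cycle b → c → e → h → d → b; its vertices are {b, c, d, e, h}.

b, c, d, e, h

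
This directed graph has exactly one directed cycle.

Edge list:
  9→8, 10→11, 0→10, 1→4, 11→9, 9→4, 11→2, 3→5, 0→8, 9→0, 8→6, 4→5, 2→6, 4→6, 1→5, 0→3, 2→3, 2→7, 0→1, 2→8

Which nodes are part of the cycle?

0, 9, 10, 11

DFS with gray/black marking from 11:
11 gray
  2 gray
    8 gray
      6 gray
      6 black
    8 black
    7 gray
    7 black
    3 gray
      5 gray
      5 black
    3 black
    2→6: 6 black — skip
  2 black
  9 gray
    9→8: 8 black — skip
    0 gray
      0→3: 3 black — skip
      1 gray
        4 gray
          4→6: 6 black — skip
          4→5: 5 black — skip
        4 black
        1→5: 5 black — skip
      1 black
      0→8: 8 black — skip
      10 gray
        10→11: 11 is gray → back edge
Back edge closes the cycle 11 → 9 → 0 → 10 → 11; its vertices are {0, 9, 10, 11}.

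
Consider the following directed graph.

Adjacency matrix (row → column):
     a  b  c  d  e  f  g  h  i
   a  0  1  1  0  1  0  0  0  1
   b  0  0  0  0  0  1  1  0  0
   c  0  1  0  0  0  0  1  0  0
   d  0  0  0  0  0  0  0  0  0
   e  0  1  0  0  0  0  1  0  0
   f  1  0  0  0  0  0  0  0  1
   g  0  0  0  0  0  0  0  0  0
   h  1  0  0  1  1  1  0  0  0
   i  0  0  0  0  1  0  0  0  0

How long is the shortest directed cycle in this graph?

3

For each vertex v, BFS finds the shortest path from v back to v.
The shortest such closed walk is f → a → b → f, length 3.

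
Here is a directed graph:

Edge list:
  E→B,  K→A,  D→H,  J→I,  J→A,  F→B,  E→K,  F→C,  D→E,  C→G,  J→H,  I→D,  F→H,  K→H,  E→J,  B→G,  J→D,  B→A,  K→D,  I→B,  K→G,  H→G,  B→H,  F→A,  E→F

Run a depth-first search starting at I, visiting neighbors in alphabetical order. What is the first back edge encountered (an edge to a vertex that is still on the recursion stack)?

J→D

DFS from I (visiting neighbors in alphabetical order); mark gray on enter, black on exit:
I gray
  B gray
    A gray
    A black
    G gray
    G black
    H gray
      H→G: G black — skip
    H black
  B black
  D gray
    E gray
      E→B: B black — skip
      F gray
        F→A: A black — skip
        F→B: B black — skip
        C gray
          C→G: G black — skip
        C black
        F→H: H black — skip
      F black
      J gray
        J→A: A black — skip
        J→D: D is gray → back edge
First back edge: J → D.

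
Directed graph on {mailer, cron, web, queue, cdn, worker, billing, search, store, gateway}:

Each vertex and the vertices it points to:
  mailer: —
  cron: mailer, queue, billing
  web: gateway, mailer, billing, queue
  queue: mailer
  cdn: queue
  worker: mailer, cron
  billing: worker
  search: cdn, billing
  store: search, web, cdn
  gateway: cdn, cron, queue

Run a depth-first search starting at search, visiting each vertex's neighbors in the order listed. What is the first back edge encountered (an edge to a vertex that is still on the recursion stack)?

cron->billing

DFS from search (visiting each vertex's neighbors in the order listed); mark gray on enter, black on exit:
search gray
  cdn gray
    queue gray
      mailer gray
      mailer black
    queue black
  cdn black
  billing gray
    worker gray
      worker→mailer: mailer black — skip
      cron gray
        cron→mailer: mailer black — skip
        cron→queue: queue black — skip
        cron→billing: billing is gray → back edge
First back edge: cron → billing.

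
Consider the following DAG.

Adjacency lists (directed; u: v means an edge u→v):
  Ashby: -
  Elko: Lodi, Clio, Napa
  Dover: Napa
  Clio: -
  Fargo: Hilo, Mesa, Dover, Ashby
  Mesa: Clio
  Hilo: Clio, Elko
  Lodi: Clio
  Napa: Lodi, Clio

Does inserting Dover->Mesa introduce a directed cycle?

No

Adding Dover→Mesa creates a cycle iff Mesa can already reach Dover.
Explore from Mesa: no path reaches Dover. The graph stays acyclic.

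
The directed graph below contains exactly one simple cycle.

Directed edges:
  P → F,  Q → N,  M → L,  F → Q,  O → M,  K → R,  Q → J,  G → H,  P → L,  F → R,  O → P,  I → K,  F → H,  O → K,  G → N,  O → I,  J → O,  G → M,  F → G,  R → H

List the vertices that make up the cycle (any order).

F, J, O, P, Q

DFS with gray/black marking from O:
O gray
  M gray
    L gray
    L black
  M black
  I gray
    K gray
      R gray
        H gray
        H black
      R black
    K black
  I black
  O→K: K black — skip
  P gray
    F gray
      G gray
        G→M: M black — skip
        N gray
        N black
        G→H: H black — skip
      G black
      F→H: H black — skip
      Q gray
        J gray
          J→O: O is gray → back edge
Back edge closes the cycle O → P → F → Q → J → O; its vertices are {F, J, O, P, Q}.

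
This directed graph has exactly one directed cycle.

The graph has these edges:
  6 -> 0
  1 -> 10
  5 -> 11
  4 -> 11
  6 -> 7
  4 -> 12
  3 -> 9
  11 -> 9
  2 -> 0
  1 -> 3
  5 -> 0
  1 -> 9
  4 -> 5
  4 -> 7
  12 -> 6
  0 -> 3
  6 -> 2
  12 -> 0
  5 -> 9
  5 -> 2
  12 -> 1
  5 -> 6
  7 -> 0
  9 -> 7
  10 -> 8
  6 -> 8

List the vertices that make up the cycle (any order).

0, 3, 7, 9

DFS with gray/black marking from 7:
7 gray
  0 gray
    3 gray
      9 gray
        9→7: 7 is gray → back edge
Back edge closes the cycle 7 → 0 → 3 → 9 → 7; its vertices are {0, 3, 7, 9}.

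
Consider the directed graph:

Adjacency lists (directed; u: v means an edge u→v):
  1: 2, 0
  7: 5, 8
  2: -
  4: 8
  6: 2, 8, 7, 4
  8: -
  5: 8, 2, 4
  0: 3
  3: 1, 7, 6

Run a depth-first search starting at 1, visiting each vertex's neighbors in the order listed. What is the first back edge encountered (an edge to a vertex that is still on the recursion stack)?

3→1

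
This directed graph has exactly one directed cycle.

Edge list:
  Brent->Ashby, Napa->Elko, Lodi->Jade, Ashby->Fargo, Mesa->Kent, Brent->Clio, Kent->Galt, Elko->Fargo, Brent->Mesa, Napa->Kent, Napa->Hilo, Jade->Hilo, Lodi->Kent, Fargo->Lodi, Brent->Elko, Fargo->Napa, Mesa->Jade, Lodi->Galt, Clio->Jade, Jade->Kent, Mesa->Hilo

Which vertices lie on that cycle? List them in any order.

Elko, Napa, Fargo

DFS with gray/black marking from Elko:
Elko gray
  Fargo gray
    Napa gray
      Hilo gray
      Hilo black
      Napa→Elko: Elko is gray → back edge
Back edge closes the cycle Elko → Fargo → Napa → Elko; its vertices are {Elko, Napa, Fargo}.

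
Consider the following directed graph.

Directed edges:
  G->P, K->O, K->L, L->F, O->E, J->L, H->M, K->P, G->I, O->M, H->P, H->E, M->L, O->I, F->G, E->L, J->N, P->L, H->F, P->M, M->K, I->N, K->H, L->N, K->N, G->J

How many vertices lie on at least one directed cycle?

A vertex is on a directed cycle iff it belongs to a strongly connected component of size ≥ 2 (or has a self-loop).
The vertices on cycles are {E, F, G, H, J, K, L, M, O, P} — 10 in total.

10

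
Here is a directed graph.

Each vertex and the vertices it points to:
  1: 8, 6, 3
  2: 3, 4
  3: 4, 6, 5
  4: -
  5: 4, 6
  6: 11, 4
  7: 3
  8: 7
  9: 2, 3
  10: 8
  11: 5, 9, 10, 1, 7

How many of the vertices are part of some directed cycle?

10

A vertex is on a directed cycle iff it belongs to a strongly connected component of size ≥ 2 (or has a self-loop).
The vertices on cycles are {1, 2, 3, 5, 6, 7, 8, 9, 10, 11} — 10 in total.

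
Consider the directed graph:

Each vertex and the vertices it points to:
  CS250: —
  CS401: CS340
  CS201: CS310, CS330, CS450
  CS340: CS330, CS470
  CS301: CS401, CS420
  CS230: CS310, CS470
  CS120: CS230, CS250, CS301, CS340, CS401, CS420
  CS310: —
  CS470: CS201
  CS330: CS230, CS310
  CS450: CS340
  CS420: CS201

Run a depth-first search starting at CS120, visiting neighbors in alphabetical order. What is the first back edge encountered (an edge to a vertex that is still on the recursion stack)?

CS330→CS230

DFS from CS120 (visiting neighbors in alphabetical order); mark gray on enter, black on exit:
CS120 gray
  CS230 gray
    CS310 gray
    CS310 black
    CS470 gray
      CS201 gray
        CS201→CS310: CS310 black — skip
        CS330 gray
          CS330→CS230: CS230 is gray → back edge
First back edge: CS330 → CS230.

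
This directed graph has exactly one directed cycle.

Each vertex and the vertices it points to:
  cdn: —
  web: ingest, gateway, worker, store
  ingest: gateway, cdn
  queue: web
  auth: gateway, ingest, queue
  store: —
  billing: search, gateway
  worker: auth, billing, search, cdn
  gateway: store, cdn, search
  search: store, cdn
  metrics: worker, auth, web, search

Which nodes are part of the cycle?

web, auth, queue, worker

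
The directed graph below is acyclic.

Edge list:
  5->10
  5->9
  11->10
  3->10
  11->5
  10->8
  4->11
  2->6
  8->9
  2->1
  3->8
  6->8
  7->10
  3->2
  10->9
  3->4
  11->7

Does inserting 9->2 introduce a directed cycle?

Adding 9→2 creates a cycle iff 2 can already reach 9.
Path from 2: 2 → 6 → 8 → 9.
So 2 → … → 9 → 2 is a cycle.

Yes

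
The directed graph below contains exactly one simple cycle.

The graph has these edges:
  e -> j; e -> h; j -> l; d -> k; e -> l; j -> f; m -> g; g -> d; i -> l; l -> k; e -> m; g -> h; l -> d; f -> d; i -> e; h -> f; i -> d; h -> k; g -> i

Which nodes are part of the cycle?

e, g, i, m

DFS with gray/black marking from e:
e gray
  m gray
    g gray
      h gray
        k gray
        k black
        f gray
          d gray
            d→k: k black — skip
          d black
        f black
      h black
      i gray
        i→d: d black — skip
        l gray
          l→k: k black — skip
          l→d: d black — skip
        l black
        i→e: e is gray → back edge
Back edge closes the cycle e → m → g → i → e; its vertices are {e, g, i, m}.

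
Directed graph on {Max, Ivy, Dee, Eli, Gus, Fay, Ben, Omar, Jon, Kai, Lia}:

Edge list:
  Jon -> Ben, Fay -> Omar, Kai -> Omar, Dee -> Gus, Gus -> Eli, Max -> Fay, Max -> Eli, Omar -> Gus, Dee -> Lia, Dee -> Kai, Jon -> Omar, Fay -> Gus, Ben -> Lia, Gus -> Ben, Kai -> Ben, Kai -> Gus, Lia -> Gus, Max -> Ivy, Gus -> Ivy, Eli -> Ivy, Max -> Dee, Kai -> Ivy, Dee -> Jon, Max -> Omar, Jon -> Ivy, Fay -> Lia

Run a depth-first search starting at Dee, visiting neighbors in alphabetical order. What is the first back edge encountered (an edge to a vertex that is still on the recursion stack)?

DFS from Dee (visiting neighbors in alphabetical order); mark gray on enter, black on exit:
Dee gray
  Gus gray
    Ben gray
      Lia gray
        Lia→Gus: Gus is gray → back edge
First back edge: Lia → Gus.

Lia->Gus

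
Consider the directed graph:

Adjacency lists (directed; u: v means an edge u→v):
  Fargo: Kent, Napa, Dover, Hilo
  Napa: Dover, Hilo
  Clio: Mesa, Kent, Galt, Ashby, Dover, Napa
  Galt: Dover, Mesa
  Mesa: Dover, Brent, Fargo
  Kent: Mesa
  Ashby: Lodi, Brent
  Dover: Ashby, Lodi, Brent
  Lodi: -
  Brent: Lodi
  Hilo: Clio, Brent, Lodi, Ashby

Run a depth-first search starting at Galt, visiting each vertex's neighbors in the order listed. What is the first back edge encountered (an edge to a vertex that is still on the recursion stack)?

DFS from Galt (visiting each vertex's neighbors in the order listed); mark gray on enter, black on exit:
Galt gray
  Dover gray
    Ashby gray
      Lodi gray
      Lodi black
      Brent gray
        Brent→Lodi: Lodi black — skip
      Brent black
    Ashby black
    Dover→Lodi: Lodi black — skip
    Dover→Brent: Brent black — skip
  Dover black
  Mesa gray
    Mesa→Dover: Dover black — skip
    Mesa→Brent: Brent black — skip
    Fargo gray
      Kent gray
        Kent→Mesa: Mesa is gray → back edge
First back edge: Kent → Mesa.

Kent→Mesa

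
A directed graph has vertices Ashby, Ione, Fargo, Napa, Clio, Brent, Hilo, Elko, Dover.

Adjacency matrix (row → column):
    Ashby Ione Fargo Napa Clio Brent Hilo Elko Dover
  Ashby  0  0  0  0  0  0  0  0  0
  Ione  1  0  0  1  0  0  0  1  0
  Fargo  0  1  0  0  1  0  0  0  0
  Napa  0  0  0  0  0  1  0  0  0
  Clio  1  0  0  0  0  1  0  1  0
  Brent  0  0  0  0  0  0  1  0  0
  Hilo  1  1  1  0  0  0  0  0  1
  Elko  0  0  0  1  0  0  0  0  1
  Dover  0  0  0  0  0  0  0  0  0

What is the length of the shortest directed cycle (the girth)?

4

For each vertex v, BFS finds the shortest path from v back to v.
The shortest such closed walk is Hilo → Fargo → Clio → Brent → Hilo, length 4.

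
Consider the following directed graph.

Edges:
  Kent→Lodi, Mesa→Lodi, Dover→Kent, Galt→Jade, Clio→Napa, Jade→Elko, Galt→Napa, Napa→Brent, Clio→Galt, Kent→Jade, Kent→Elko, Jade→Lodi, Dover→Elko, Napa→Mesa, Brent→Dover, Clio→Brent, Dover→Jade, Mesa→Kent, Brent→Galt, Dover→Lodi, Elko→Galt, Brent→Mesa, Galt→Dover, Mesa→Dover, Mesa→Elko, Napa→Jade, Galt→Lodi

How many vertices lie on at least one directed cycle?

8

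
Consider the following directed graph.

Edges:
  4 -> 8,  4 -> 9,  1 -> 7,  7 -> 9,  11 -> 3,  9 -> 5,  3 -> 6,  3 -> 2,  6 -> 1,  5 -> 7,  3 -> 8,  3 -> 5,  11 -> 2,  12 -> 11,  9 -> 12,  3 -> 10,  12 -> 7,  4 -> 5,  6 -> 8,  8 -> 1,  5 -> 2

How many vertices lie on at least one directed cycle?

A vertex is on a directed cycle iff it belongs to a strongly connected component of size ≥ 2 (or has a self-loop).
The vertices on cycles are {1, 3, 5, 6, 7, 8, 9, 11, 12} — 9 in total.

9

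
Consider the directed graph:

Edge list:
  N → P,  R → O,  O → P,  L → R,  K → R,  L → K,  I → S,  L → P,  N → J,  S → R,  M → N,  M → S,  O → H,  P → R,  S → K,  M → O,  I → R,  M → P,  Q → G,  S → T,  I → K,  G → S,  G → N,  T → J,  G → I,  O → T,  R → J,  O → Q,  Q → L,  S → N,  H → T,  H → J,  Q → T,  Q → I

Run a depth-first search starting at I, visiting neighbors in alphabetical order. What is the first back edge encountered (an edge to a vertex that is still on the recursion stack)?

DFS from I (visiting neighbors in alphabetical order); mark gray on enter, black on exit:
I gray
  K gray
    R gray
      J gray
      J black
      O gray
        H gray
          H→J: J black — skip
          T gray
            T→J: J black — skip
          T black
        H black
        P gray
          P→R: R is gray → back edge
First back edge: P → R.

P→R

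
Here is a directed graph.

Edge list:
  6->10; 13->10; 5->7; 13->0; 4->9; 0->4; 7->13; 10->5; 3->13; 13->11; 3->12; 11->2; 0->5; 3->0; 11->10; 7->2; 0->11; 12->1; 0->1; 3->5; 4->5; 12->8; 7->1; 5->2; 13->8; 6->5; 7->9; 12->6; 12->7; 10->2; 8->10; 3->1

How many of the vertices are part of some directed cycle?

A vertex is on a directed cycle iff it belongs to a strongly connected component of size ≥ 2 (or has a self-loop).
The vertices on cycles are {0, 4, 5, 7, 8, 10, 11, 13} — 8 in total.

8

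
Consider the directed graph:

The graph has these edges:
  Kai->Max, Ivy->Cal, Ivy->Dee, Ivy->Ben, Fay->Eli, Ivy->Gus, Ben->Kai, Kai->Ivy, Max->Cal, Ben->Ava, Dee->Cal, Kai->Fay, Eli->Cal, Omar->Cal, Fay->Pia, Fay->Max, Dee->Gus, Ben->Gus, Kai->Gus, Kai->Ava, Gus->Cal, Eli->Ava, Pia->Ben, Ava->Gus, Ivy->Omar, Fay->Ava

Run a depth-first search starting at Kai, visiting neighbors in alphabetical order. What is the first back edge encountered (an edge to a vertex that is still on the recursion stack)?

Ben->Kai

DFS from Kai (visiting neighbors in alphabetical order); mark gray on enter, black on exit:
Kai gray
  Ava gray
    Gus gray
      Cal gray
      Cal black
    Gus black
  Ava black
  Fay gray
    Fay→Ava: Ava black — skip
    Eli gray
      Eli→Ava: Ava black — skip
      Eli→Cal: Cal black — skip
    Eli black
    Max gray
      Max→Cal: Cal black — skip
    Max black
    Pia gray
      Ben gray
        Ben→Ava: Ava black — skip
        Ben→Gus: Gus black — skip
        Ben→Kai: Kai is gray → back edge
First back edge: Ben → Kai.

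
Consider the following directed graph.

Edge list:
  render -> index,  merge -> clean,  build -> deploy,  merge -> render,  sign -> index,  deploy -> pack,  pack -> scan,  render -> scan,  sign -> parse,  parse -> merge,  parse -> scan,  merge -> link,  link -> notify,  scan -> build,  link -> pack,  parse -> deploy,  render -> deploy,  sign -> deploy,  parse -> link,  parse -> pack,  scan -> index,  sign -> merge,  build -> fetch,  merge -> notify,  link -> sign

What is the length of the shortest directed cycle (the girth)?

For each vertex v, BFS finds the shortest path from v back to v.
The shortest such closed walk is merge → link → sign → merge, length 3.

3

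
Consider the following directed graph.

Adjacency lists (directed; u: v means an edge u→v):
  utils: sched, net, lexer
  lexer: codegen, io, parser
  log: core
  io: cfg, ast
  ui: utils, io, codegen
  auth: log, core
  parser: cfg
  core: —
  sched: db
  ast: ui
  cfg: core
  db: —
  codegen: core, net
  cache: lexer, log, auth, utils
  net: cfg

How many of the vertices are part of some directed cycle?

A vertex is on a directed cycle iff it belongs to a strongly connected component of size ≥ 2 (or has a self-loop).
The vertices on cycles are {io, ui, ast, lexer, utils} — 5 in total.

5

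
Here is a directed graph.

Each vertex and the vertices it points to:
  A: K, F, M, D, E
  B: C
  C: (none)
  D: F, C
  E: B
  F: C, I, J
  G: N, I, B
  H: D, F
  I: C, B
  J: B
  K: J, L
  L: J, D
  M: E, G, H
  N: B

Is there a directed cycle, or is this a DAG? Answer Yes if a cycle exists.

DFS with white/gray/black marking, starting from G:
G gray
  N gray
    B gray
      C gray
      C black
    B black
  N black
  I gray
    I→C: C black — skip
    I→B: B black — skip
  I black
  G→B: B black — skip
G black
A gray
  K gray
    J gray
      J→B: B black — skip
    J black
    L gray
      L→J: J black — skip
      D gray
        F gray
          F→C: C black — skip
          F→I: I black — skip
          F→J: J black — skip
        F black
        D→C: C black — skip
      D black
    L black
  K black
  A→F: F black — skip
  M gray
    E gray
      E→B: B black — skip
    E black
    M→G: G black — skip
    H gray
      H→D: D black — skip
      H→F: F black — skip
    H black
  M black
  A→D: D black — skip
  A→E: E black — skip
A black
Every edge goes to a white or black vertex — no back edge, so the graph is acyclic.

No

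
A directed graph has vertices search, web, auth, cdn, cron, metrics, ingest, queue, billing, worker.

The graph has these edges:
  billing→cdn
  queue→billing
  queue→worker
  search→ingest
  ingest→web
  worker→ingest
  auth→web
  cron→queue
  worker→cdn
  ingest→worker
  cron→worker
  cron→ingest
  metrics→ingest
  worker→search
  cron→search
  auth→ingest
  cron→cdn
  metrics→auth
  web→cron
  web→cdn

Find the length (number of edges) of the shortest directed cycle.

For each vertex v, BFS finds the shortest path from v back to v.
The shortest such closed walk is ingest → worker → ingest, length 2.

2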